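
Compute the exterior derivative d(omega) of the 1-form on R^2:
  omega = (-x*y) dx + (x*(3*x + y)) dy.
d(omega) = (7*x + y) dx ∧ dy

For a 1-form omega = sum_i f_i dx_i, the exterior derivative is
  d(omega) = sum_{i < j} (∂f_j/∂x_i - ∂f_i/∂x_j) dx_i ∧ dx_j.
  coefficient of dx ∧ dy: ∂f_2/∂x - ∂f_1/∂y = ∂(x*(3*x + y))/∂x - ∂(-x*y)/∂y = 7*x + y
Assembling: d(omega) = (7*x + y) dx ∧ dy.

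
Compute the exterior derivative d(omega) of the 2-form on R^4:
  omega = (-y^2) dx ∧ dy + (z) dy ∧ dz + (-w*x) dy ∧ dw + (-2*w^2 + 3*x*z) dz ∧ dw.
d(omega) = (-w) dx ∧ dy ∧ dw + (3*z) dx ∧ dz ∧ dw

For a 2-form omega = sum_{i<j} g_{ij} dx_i ∧ dx_j, the exterior derivative is
  d(omega) = sum_{i<j} d(g_{ij}) ∧ dx_i ∧ dx_j = sum_{i<j, k} (∂g_{ij}/∂x_k) dx_k ∧ dx_i ∧ dx_j.
Expand each term, using dx_k ∧ dx_i ∧ dx_j = sgn(permutation) dx_{(a)} ∧ dx_{(b)} ∧ dx_{(c)} with (a < b < c) sorted:
  d(-w*x) includes (∂/∂x)(-w*x) dx = (-w) dx, which multiplied by dy ∧ dw gives (-w) dx ∧ dy ∧ dw
  d(-2*w^2 + 3*x*z) includes (∂/∂x)(-2*w^2 + 3*x*z) dx = (3*z) dx, which multiplied by dz ∧ dw gives (3*z) dx ∧ dz ∧ dw
Collecting like 3-forms: d(omega) = (-w) dx ∧ dy ∧ dw + (3*z) dx ∧ dz ∧ dw.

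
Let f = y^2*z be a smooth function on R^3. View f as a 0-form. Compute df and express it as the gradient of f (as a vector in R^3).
df = (0) dx + (2*y*z) dy + (y^2) dz; grad f = (0, 2*y*z, y^2)

For a 0-form f, d f = (∂f/∂x) dx + (∂f/∂y) dy + (∂f/∂z) dz. The components of the vector representation are exactly the entries of grad f in Cartesian coordinates:
  ∂f/∂x = 0
  ∂f/∂y = 2*y*z
  ∂f/∂z = y^2.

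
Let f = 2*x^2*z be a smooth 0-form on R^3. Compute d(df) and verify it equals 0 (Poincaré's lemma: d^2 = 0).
d(df) = 0

Step 1: df = sum_i (∂f/∂x_i) dx_i = (4*x*z) dx + (0) dy + (2*x^2) dz.
Step 2: Apply d again. Using the 1-form formula, the coefficient of dx ∧ dy in d(df) is ∂^2 f/∂x ∂y - ∂^2 f/∂y ∂x = (0) - (0) = 0 (equality of mixed partials for smooth f).
Similarly for dx ∧ dz and dy ∧ dz — all coefficients vanish. So d(df) = 0.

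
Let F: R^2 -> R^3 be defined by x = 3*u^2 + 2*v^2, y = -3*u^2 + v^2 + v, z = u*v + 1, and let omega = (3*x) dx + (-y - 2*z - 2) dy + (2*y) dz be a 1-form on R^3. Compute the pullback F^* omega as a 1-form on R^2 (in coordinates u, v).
F^* omega = (36*u^3 + 6*u^2*v + 42*u*v^2 + 6*u*v + 24*u + 2*v^3 + 2*v^2) du + (-6*u^3 + 42*u^2*v + 3*u^2 - 2*u*v^2 + 22*v^3 - 3*v^2 - 9*v - 4) dv

Using F^*(f dg) = (f ∘ F) d(g ∘ F), substitute each coordinate x_i by F_i(u, v) in f_i, and replace dx_i by d F_i = (∂F_i/∂u) du + (∂F_i/∂v) dv.
  For the x component: f_1(F) = 9*u^2 + 6*v^2; d F_1 = (6*u) du + (4*v) dv
  For the y component: f_2(F) = 3*u^2 - 2*u*v - v^2 - v - 4; d F_2 = (-6*u) du + (2*v + 1) dv
  For the z component: f_3(F) = -6*u^2 + 2*v^2 + 2*v; d F_3 = (v) du + (u) dv
Combining and collecting du, dv coefficients:
  coeff of du: 36*u^3 + 6*u^2*v + 42*u*v^2 + 6*u*v + 24*u + 2*v^3 + 2*v^2
  coeff of dv: -6*u^3 + 42*u^2*v + 3*u^2 - 2*u*v^2 + 22*v^3 - 3*v^2 - 9*v - 4
F^* omega = (36*u^3 + 6*u^2*v + 42*u*v^2 + 6*u*v + 24*u + 2*v^3 + 2*v^2) du + (-6*u^3 + 42*u^2*v + 3*u^2 - 2*u*v^2 + 22*v^3 - 3*v^2 - 9*v - 4) dv.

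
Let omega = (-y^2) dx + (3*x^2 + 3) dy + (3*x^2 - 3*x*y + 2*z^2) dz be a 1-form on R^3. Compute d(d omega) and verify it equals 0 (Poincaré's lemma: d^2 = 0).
d(d omega) = 0

Step 1: d omega = sum_{i<j} (∂f_j/∂x_i - ∂f_i/∂x_j) dx_i ∧ dx_j:
  coeff of dx ∧ dy: 6*x + 2*y
  coeff of dx ∧ dz: 6*x - 3*y
  coeff of dy ∧ dz: -3*x
Step 2: Apply d again to each 2-form coefficient. The only possible 3-form in R^3 is dx ∧ dy ∧ dz, with coefficient
  ∂(coeff of dy∧dz)/∂x - ∂(coeff of dx∧dz)/∂y + ∂(coeff of dx∧dy)/∂z
  = ∂/∂x (-3*x) - ∂/∂y (6*x - 3*y) + ∂/∂z (6*x + 2*y).
Each of these terms simplifies to sums of mixed partials that cancel in pairs. The result is 0 (by equality of mixed partials for smooth functions — Schwarz / Clairaut).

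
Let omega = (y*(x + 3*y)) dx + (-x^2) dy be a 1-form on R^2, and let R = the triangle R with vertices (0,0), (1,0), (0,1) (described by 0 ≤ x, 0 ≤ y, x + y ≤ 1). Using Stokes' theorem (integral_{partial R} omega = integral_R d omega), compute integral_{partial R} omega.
integral_(partial R) omega = -3/2

Stokes: integral_partial_R omega = integral_R d omega with d omega = (∂Q/∂x - ∂P/∂y) dx ∧ dy.
  ∂Q/∂x = -2*x
  ∂P/∂y = x + 6*y
  integrand = ∂Q/∂x - ∂P/∂y = -3*x - 6*y.
Integrating over R: integral_0^1 integral_0^{1-x} (-3*x - 6*y) dy dx = -3/2.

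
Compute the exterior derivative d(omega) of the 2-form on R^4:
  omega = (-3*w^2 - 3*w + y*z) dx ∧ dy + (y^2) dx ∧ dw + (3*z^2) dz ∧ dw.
d(omega) = (y) dx ∧ dy ∧ dz + (-6*w - 2*y - 3) dx ∧ dy ∧ dw

For a 2-form omega = sum_{i<j} g_{ij} dx_i ∧ dx_j, the exterior derivative is
  d(omega) = sum_{i<j} d(g_{ij}) ∧ dx_i ∧ dx_j = sum_{i<j, k} (∂g_{ij}/∂x_k) dx_k ∧ dx_i ∧ dx_j.
Expand each term, using dx_k ∧ dx_i ∧ dx_j = sgn(permutation) dx_{(a)} ∧ dx_{(b)} ∧ dx_{(c)} with (a < b < c) sorted:
  d(-3*w^2 - 3*w + y*z) includes (∂/∂z)(-3*w^2 - 3*w + y*z) dz = (y) dz, which multiplied by dx ∧ dy gives (y) dx ∧ dy ∧ dz
  d(-3*w^2 - 3*w + y*z) includes (∂/∂w)(-3*w^2 - 3*w + y*z) dw = (-6*w - 3) dw, which multiplied by dx ∧ dy gives (-6*w - 3) dx ∧ dy ∧ dw
  d(y^2) includes (∂/∂y)(y^2) dy = (2*y) dy, which multiplied by dx ∧ dw gives (-2*y) dx ∧ dy ∧ dw
Collecting like 3-forms: d(omega) = (y) dx ∧ dy ∧ dz + (-6*w - 2*y - 3) dx ∧ dy ∧ dw.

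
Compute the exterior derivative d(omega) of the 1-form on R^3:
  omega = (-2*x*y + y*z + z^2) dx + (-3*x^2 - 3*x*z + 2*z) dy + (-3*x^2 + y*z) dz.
d(omega) = (-4*x - 4*z) dx ∧ dy + (-6*x - y - 2*z) dx ∧ dz + (3*x + z - 2) dy ∧ dz

For a 1-form omega = sum_i f_i dx_i, the exterior derivative is
  d(omega) = sum_{i < j} (∂f_j/∂x_i - ∂f_i/∂x_j) dx_i ∧ dx_j.
  coefficient of dx ∧ dy: ∂f_2/∂x - ∂f_1/∂y = ∂(-3*x^2 - 3*x*z + 2*z)/∂x - ∂(-2*x*y + y*z + z^2)/∂y = -4*x - 4*z
  coefficient of dx ∧ dz: ∂f_3/∂x - ∂f_1/∂z = ∂(-3*x^2 + y*z)/∂x - ∂(-2*x*y + y*z + z^2)/∂z = -6*x - y - 2*z
  coefficient of dy ∧ dz: ∂f_3/∂y - ∂f_2/∂z = ∂(-3*x^2 + y*z)/∂y - ∂(-3*x^2 - 3*x*z + 2*z)/∂z = 3*x + z - 2
Assembling: d(omega) = (-4*x - 4*z) dx ∧ dy + (-6*x - y - 2*z) dx ∧ dz + (3*x + z - 2) dy ∧ dz.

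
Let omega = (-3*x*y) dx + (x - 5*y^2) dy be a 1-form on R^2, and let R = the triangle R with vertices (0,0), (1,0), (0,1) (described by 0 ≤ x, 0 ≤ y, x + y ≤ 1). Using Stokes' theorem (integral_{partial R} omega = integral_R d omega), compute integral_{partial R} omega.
integral_(partial R) omega = 1

Stokes: integral_partial_R omega = integral_R d omega with d omega = (∂Q/∂x - ∂P/∂y) dx ∧ dy.
  ∂Q/∂x = 1
  ∂P/∂y = -3*x
  integrand = ∂Q/∂x - ∂P/∂y = 3*x + 1.
Integrating over R: integral_0^1 integral_0^{1-x} (3*x + 1) dy dx = 1.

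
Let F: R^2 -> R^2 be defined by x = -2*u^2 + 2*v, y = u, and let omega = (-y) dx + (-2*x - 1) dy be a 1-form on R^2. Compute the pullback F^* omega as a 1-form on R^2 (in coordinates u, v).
F^* omega = (8*u^2 - 4*v - 1) du + (-2*u) dv

Using F^*(f dg) = (f ∘ F) d(g ∘ F), substitute each coordinate x_i by F_i(u, v) in f_i, and replace dx_i by d F_i = (∂F_i/∂u) du + (∂F_i/∂v) dv.
  For the x component: f_1(F) = -u; d F_1 = (-4*u) du + (2) dv
  For the y component: f_2(F) = 4*u^2 - 4*v - 1; d F_2 = (1) du + (0) dv
Combining and collecting du, dv coefficients:
  coeff of du: 8*u^2 - 4*v - 1
  coeff of dv: -2*u
F^* omega = (8*u^2 - 4*v - 1) du + (-2*u) dv.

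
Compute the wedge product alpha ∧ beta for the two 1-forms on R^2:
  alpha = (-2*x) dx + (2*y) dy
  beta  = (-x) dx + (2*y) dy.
alpha ∧ beta = (-2*x*y) dx ∧ dy

Distribute the wedge, using dx_i ∧ dx_j = -dx_j ∧ dx_i and dx_i ∧ dx_i = 0. For each pair (i, j) with i < j, the coefficient of dx_i ∧ dx_j in alpha ∧ beta is (alpha_i * beta_j - alpha_j * beta_i). Collecting: alpha ∧ beta = (-2*x*y) dx ∧ dy.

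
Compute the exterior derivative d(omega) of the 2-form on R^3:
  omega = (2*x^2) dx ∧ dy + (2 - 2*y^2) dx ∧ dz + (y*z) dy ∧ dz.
d(omega) = (4*y) dx ∧ dy ∧ dz

For a 2-form omega = sum_{i<j} g_{ij} dx_i ∧ dx_j, the exterior derivative is
  d(omega) = sum_{i<j} d(g_{ij}) ∧ dx_i ∧ dx_j = sum_{i<j, k} (∂g_{ij}/∂x_k) dx_k ∧ dx_i ∧ dx_j.
Expand each term, using dx_k ∧ dx_i ∧ dx_j = sgn(permutation) dx_{(a)} ∧ dx_{(b)} ∧ dx_{(c)} with (a < b < c) sorted:
  d(2 - 2*y^2) includes (∂/∂y)(2 - 2*y^2) dy = (-4*y) dy, which multiplied by dx ∧ dz gives (4*y) dx ∧ dy ∧ dz
Collecting like 3-forms: d(omega) = (4*y) dx ∧ dy ∧ dz.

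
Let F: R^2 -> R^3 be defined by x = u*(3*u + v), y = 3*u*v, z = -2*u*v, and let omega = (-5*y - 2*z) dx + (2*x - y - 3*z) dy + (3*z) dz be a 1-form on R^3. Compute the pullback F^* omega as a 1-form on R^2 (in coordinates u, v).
F^* omega = (16*u*v*(-3*u + v)) du + (u^2*(18*u + 16*v)) dv

Using F^*(f dg) = (f ∘ F) d(g ∘ F), substitute each coordinate x_i by F_i(u, v) in f_i, and replace dx_i by d F_i = (∂F_i/∂u) du + (∂F_i/∂v) dv.
  For the x component: f_1(F) = -11*u*v; d F_1 = (6*u + v) du + (u) dv
  For the y component: f_2(F) = u*(6*u + 5*v); d F_2 = (3*v) du + (3*u) dv
  For the z component: f_3(F) = -6*u*v; d F_3 = (-2*v) du + (-2*u) dv
Combining and collecting du, dv coefficients:
  coeff of du: 16*u*v*(-3*u + v)
  coeff of dv: u^2*(18*u + 16*v)
F^* omega = (16*u*v*(-3*u + v)) du + (u^2*(18*u + 16*v)) dv.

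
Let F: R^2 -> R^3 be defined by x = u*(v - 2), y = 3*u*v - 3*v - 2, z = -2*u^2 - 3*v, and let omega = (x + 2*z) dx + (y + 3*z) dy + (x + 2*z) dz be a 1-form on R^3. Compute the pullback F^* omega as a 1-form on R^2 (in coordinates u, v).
F^* omega = (16*u^3 - 26*u^2*v + 16*u^2 + 10*u*v^2 + 20*u*v + 4*u - 42*v^2 + 6*v) du + (-22*u^3 + 10*u^2*v + 28*u^2 - 54*u*v + 54*v + 6) dv

Using F^*(f dg) = (f ∘ F) d(g ∘ F), substitute each coordinate x_i by F_i(u, v) in f_i, and replace dx_i by d F_i = (∂F_i/∂u) du + (∂F_i/∂v) dv.
  For the x component: f_1(F) = -4*u^2 + u*v - 2*u - 6*v; d F_1 = (v - 2) du + (u) dv
  For the y component: f_2(F) = -6*u^2 + 3*u*v - 12*v - 2; d F_2 = (3*v) du + (3*u - 3) dv
  For the z component: f_3(F) = -4*u^2 + u*v - 2*u - 6*v; d F_3 = (-4*u) du + (-3) dv
Combining and collecting du, dv coefficients:
  coeff of du: 16*u^3 - 26*u^2*v + 16*u^2 + 10*u*v^2 + 20*u*v + 4*u - 42*v^2 + 6*v
  coeff of dv: -22*u^3 + 10*u^2*v + 28*u^2 - 54*u*v + 54*v + 6
F^* omega = (16*u^3 - 26*u^2*v + 16*u^2 + 10*u*v^2 + 20*u*v + 4*u - 42*v^2 + 6*v) du + (-22*u^3 + 10*u^2*v + 28*u^2 - 54*u*v + 54*v + 6) dv.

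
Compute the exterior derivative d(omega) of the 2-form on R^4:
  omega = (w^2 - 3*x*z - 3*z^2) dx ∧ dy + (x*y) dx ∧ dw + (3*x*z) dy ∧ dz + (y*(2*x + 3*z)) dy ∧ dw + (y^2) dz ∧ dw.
d(omega) = (-3*x - 3*z) dx ∧ dy ∧ dz + (2*w - x + 2*y) dx ∧ dy ∧ dw + (-y) dy ∧ dz ∧ dw

For a 2-form omega = sum_{i<j} g_{ij} dx_i ∧ dx_j, the exterior derivative is
  d(omega) = sum_{i<j} d(g_{ij}) ∧ dx_i ∧ dx_j = sum_{i<j, k} (∂g_{ij}/∂x_k) dx_k ∧ dx_i ∧ dx_j.
Expand each term, using dx_k ∧ dx_i ∧ dx_j = sgn(permutation) dx_{(a)} ∧ dx_{(b)} ∧ dx_{(c)} with (a < b < c) sorted:
  d(w^2 - 3*x*z - 3*z^2) includes (∂/∂z)(w^2 - 3*x*z - 3*z^2) dz = (-3*x - 6*z) dz, which multiplied by dx ∧ dy gives (-3*x - 6*z) dx ∧ dy ∧ dz
  d(w^2 - 3*x*z - 3*z^2) includes (∂/∂w)(w^2 - 3*x*z - 3*z^2) dw = (2*w) dw, which multiplied by dx ∧ dy gives (2*w) dx ∧ dy ∧ dw
  d(x*y) includes (∂/∂y)(x*y) dy = (x) dy, which multiplied by dx ∧ dw gives (-x) dx ∧ dy ∧ dw
  d(3*x*z) includes (∂/∂x)(3*x*z) dx = (3*z) dx, which multiplied by dy ∧ dz gives (3*z) dx ∧ dy ∧ dz
  d(y*(2*x + 3*z)) includes (∂/∂x)(y*(2*x + 3*z)) dx = (2*y) dx, which multiplied by dy ∧ dw gives (2*y) dx ∧ dy ∧ dw
  d(y*(2*x + 3*z)) includes (∂/∂z)(y*(2*x + 3*z)) dz = (3*y) dz, which multiplied by dy ∧ dw gives (-3*y) dy ∧ dz ∧ dw
  d(y^2) includes (∂/∂y)(y^2) dy = (2*y) dy, which multiplied by dz ∧ dw gives (2*y) dy ∧ dz ∧ dw
Collecting like 3-forms: d(omega) = (-3*x - 3*z) dx ∧ dy ∧ dz + (2*w - x + 2*y) dx ∧ dy ∧ dw + (-y) dy ∧ dz ∧ dw.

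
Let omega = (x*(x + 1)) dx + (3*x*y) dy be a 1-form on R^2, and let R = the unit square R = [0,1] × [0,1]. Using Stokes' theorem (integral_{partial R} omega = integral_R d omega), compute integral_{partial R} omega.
integral_(partial R) omega = 3/2

Stokes: integral_partial_R omega = integral_R d omega with d omega = (∂Q/∂x - ∂P/∂y) dx ∧ dy.
  ∂Q/∂x = 3*y
  ∂P/∂y = 0
  integrand = ∂Q/∂x - ∂P/∂y = 3*y.
Integrating over R: integral_0^1 integral_0^1 (3*y) dx dy = 3/2.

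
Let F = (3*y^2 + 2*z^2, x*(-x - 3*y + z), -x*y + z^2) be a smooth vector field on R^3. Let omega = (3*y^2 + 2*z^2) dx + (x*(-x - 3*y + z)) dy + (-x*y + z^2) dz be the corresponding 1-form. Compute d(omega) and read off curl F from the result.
d(omega) = (-2*x) dy ∧ dz + (y + 4*z) dz ∧ dx + (-2*x - 9*y + z) dx ∧ dy; curl F = (-2*x, y + 4*z, -2*x - 9*y + z)

d omega = sum_{i<j} (∂f_j/∂x_i - ∂f_i/∂x_j) dx_i ∧ dx_j. Under the identification (dy ∧ dz, dz ∧ dx, dx ∧ dy) ↔ (e_x, e_y, e_z), the coefficients are exactly the components of curl F. Compute:
  ∂R/∂y - ∂Q/∂z = (-x) - (x) = -2*x
  ∂P/∂z - ∂R/∂x = (4*z) - (-y) = y + 4*z
  ∂Q/∂x - ∂P/∂y = (-2*x - 3*y + z) - (6*y) = -2*x - 9*y + z.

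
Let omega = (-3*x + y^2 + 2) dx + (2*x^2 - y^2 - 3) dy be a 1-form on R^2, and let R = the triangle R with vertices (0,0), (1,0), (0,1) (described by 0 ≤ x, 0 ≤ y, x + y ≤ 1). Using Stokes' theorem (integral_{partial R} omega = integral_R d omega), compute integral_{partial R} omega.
integral_(partial R) omega = 1/3

Stokes: integral_partial_R omega = integral_R d omega with d omega = (∂Q/∂x - ∂P/∂y) dx ∧ dy.
  ∂Q/∂x = 4*x
  ∂P/∂y = 2*y
  integrand = ∂Q/∂x - ∂P/∂y = 4*x - 2*y.
Integrating over R: integral_0^1 integral_0^{1-x} (4*x - 2*y) dy dx = 1/3.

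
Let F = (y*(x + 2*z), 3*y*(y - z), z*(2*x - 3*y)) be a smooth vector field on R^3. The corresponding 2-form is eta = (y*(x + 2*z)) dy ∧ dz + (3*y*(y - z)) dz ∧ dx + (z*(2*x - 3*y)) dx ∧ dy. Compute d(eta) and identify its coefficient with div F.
d(eta) = (2*x + 4*y - 3*z) dx ∧ dy ∧ dz; div F = 2*x + 4*y - 3*z

For a 2-form in R^3 of the form above, applying d gives a 3-form with coefficient ∂P/∂x + ∂Q/∂y + ∂R/∂z:
  ∂P/∂x = y
  ∂Q/∂y = 6*y - 3*z
  ∂R/∂z = 2*x - 3*y
Sum = 2*x + 4*y - 3*z, which is exactly div F.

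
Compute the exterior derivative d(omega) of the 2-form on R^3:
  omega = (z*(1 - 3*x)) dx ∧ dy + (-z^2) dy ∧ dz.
d(omega) = (1 - 3*x) dx ∧ dy ∧ dz

For a 2-form omega = sum_{i<j} g_{ij} dx_i ∧ dx_j, the exterior derivative is
  d(omega) = sum_{i<j} d(g_{ij}) ∧ dx_i ∧ dx_j = sum_{i<j, k} (∂g_{ij}/∂x_k) dx_k ∧ dx_i ∧ dx_j.
Expand each term, using dx_k ∧ dx_i ∧ dx_j = sgn(permutation) dx_{(a)} ∧ dx_{(b)} ∧ dx_{(c)} with (a < b < c) sorted:
  d(z*(1 - 3*x)) includes (∂/∂z)(z*(1 - 3*x)) dz = (1 - 3*x) dz, which multiplied by dx ∧ dy gives (1 - 3*x) dx ∧ dy ∧ dz
Collecting like 3-forms: d(omega) = (1 - 3*x) dx ∧ dy ∧ dz.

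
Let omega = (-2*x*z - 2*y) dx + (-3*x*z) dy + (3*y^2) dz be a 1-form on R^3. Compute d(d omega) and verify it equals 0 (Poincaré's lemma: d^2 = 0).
d(d omega) = 0

Step 1: d omega = sum_{i<j} (∂f_j/∂x_i - ∂f_i/∂x_j) dx_i ∧ dx_j:
  coeff of dx ∧ dy: 2 - 3*z
  coeff of dx ∧ dz: 2*x
  coeff of dy ∧ dz: 3*x + 6*y
Step 2: Apply d again to each 2-form coefficient. The only possible 3-form in R^3 is dx ∧ dy ∧ dz, with coefficient
  ∂(coeff of dy∧dz)/∂x - ∂(coeff of dx∧dz)/∂y + ∂(coeff of dx∧dy)/∂z
  = ∂/∂x (3*x + 6*y) - ∂/∂y (2*x) + ∂/∂z (2 - 3*z).
Each of these terms simplifies to sums of mixed partials that cancel in pairs. The result is 0 (by equality of mixed partials for smooth functions — Schwarz / Clairaut).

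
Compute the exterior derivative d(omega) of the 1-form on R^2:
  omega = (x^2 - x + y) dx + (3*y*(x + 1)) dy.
d(omega) = (3*y - 1) dx ∧ dy

For a 1-form omega = sum_i f_i dx_i, the exterior derivative is
  d(omega) = sum_{i < j} (∂f_j/∂x_i - ∂f_i/∂x_j) dx_i ∧ dx_j.
  coefficient of dx ∧ dy: ∂f_2/∂x - ∂f_1/∂y = ∂(3*y*(x + 1))/∂x - ∂(x^2 - x + y)/∂y = 3*y - 1
Assembling: d(omega) = (3*y - 1) dx ∧ dy.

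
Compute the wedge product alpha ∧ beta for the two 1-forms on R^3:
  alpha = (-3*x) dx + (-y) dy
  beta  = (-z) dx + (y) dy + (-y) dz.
alpha ∧ beta = (-y*(3*x + z)) dx ∧ dy + (3*x*y) dx ∧ dz + (y^2) dy ∧ dz

Distribute the wedge, using dx_i ∧ dx_j = -dx_j ∧ dx_i and dx_i ∧ dx_i = 0. For each pair (i, j) with i < j, the coefficient of dx_i ∧ dx_j in alpha ∧ beta is (alpha_i * beta_j - alpha_j * beta_i). Collecting: alpha ∧ beta = (-y*(3*x + z)) dx ∧ dy + (3*x*y) dx ∧ dz + (y^2) dy ∧ dz.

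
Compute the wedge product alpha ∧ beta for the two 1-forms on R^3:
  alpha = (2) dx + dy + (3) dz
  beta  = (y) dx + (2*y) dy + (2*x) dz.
alpha ∧ beta = (3*y) dx ∧ dy + (4*x - 3*y) dx ∧ dz + (2*x - 6*y) dy ∧ dz

Distribute the wedge, using dx_i ∧ dx_j = -dx_j ∧ dx_i and dx_i ∧ dx_i = 0. For each pair (i, j) with i < j, the coefficient of dx_i ∧ dx_j in alpha ∧ beta is (alpha_i * beta_j - alpha_j * beta_i). Collecting: alpha ∧ beta = (3*y) dx ∧ dy + (4*x - 3*y) dx ∧ dz + (2*x - 6*y) dy ∧ dz.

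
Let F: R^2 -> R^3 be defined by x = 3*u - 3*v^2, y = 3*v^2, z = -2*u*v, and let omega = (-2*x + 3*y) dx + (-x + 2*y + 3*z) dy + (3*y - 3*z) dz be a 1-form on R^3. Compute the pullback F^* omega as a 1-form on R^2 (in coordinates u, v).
F^* omega = (-12*u*v^2 - 18*u - 18*v^3 + 45*v^2) du + (6*v*(-2*u^2 - 9*u*v + 3*u - 6*v^2)) dv

Using F^*(f dg) = (f ∘ F) d(g ∘ F), substitute each coordinate x_i by F_i(u, v) in f_i, and replace dx_i by d F_i = (∂F_i/∂u) du + (∂F_i/∂v) dv.
  For the x component: f_1(F) = -6*u + 15*v^2; d F_1 = (3) du + (-6*v) dv
  For the y component: f_2(F) = -6*u*v - 3*u + 9*v^2; d F_2 = (0) du + (6*v) dv
  For the z component: f_3(F) = 3*v*(2*u + 3*v); d F_3 = (-2*v) du + (-2*u) dv
Combining and collecting du, dv coefficients:
  coeff of du: -12*u*v^2 - 18*u - 18*v^3 + 45*v^2
  coeff of dv: 6*v*(-2*u^2 - 9*u*v + 3*u - 6*v^2)
F^* omega = (-12*u*v^2 - 18*u - 18*v^3 + 45*v^2) du + (6*v*(-2*u^2 - 9*u*v + 3*u - 6*v^2)) dv.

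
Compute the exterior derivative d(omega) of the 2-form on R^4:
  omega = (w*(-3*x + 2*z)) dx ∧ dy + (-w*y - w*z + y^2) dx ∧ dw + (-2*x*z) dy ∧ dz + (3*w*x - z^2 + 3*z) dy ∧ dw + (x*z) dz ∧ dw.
d(omega) = (2*w - 2*z) dx ∧ dy ∧ dz + (4*w - 3*x - 2*y + 2*z) dx ∧ dy ∧ dw + (w + z) dx ∧ dz ∧ dw + (2*z - 3) dy ∧ dz ∧ dw

For a 2-form omega = sum_{i<j} g_{ij} dx_i ∧ dx_j, the exterior derivative is
  d(omega) = sum_{i<j} d(g_{ij}) ∧ dx_i ∧ dx_j = sum_{i<j, k} (∂g_{ij}/∂x_k) dx_k ∧ dx_i ∧ dx_j.
Expand each term, using dx_k ∧ dx_i ∧ dx_j = sgn(permutation) dx_{(a)} ∧ dx_{(b)} ∧ dx_{(c)} with (a < b < c) sorted:
  d(w*(-3*x + 2*z)) includes (∂/∂z)(w*(-3*x + 2*z)) dz = (2*w) dz, which multiplied by dx ∧ dy gives (2*w) dx ∧ dy ∧ dz
  d(w*(-3*x + 2*z)) includes (∂/∂w)(w*(-3*x + 2*z)) dw = (-3*x + 2*z) dw, which multiplied by dx ∧ dy gives (-3*x + 2*z) dx ∧ dy ∧ dw
  d(-w*y - w*z + y^2) includes (∂/∂y)(-w*y - w*z + y^2) dy = (-w + 2*y) dy, which multiplied by dx ∧ dw gives (w - 2*y) dx ∧ dy ∧ dw
  d(-w*y - w*z + y^2) includes (∂/∂z)(-w*y - w*z + y^2) dz = (-w) dz, which multiplied by dx ∧ dw gives (w) dx ∧ dz ∧ dw
  d(-2*x*z) includes (∂/∂x)(-2*x*z) dx = (-2*z) dx, which multiplied by dy ∧ dz gives (-2*z) dx ∧ dy ∧ dz
  d(3*w*x - z^2 + 3*z) includes (∂/∂x)(3*w*x - z^2 + 3*z) dx = (3*w) dx, which multiplied by dy ∧ dw gives (3*w) dx ∧ dy ∧ dw
  d(3*w*x - z^2 + 3*z) includes (∂/∂z)(3*w*x - z^2 + 3*z) dz = (3 - 2*z) dz, which multiplied by dy ∧ dw gives (2*z - 3) dy ∧ dz ∧ dw
  d(x*z) includes (∂/∂x)(x*z) dx = (z) dx, which multiplied by dz ∧ dw gives (z) dx ∧ dz ∧ dw
Collecting like 3-forms: d(omega) = (2*w - 2*z) dx ∧ dy ∧ dz + (4*w - 3*x - 2*y + 2*z) dx ∧ dy ∧ dw + (w + z) dx ∧ dz ∧ dw + (2*z - 3) dy ∧ dz ∧ dw.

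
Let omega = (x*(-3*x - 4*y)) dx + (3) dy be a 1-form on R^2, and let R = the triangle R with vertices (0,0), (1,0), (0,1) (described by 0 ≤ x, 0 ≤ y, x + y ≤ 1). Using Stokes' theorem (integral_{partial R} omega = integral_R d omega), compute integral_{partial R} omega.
integral_(partial R) omega = 2/3

Stokes: integral_partial_R omega = integral_R d omega with d omega = (∂Q/∂x - ∂P/∂y) dx ∧ dy.
  ∂Q/∂x = 0
  ∂P/∂y = -4*x
  integrand = ∂Q/∂x - ∂P/∂y = 4*x.
Integrating over R: integral_0^1 integral_0^{1-x} (4*x) dy dx = 2/3.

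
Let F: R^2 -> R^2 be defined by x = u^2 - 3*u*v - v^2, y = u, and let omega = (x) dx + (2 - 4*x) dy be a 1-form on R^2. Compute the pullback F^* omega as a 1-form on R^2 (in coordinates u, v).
F^* omega = (2*u^3 - 9*u^2*v - 4*u^2 + 7*u*v^2 + 12*u*v + 3*v^3 + 4*v^2 + 2) du + (-3*u^3 + 7*u^2*v + 9*u*v^2 + 2*v^3) dv

Using F^*(f dg) = (f ∘ F) d(g ∘ F), substitute each coordinate x_i by F_i(u, v) in f_i, and replace dx_i by d F_i = (∂F_i/∂u) du + (∂F_i/∂v) dv.
  For the x component: f_1(F) = u^2 - 3*u*v - v^2; d F_1 = (2*u - 3*v) du + (-3*u - 2*v) dv
  For the y component: f_2(F) = -4*u^2 + 12*u*v + 4*v^2 + 2; d F_2 = (1) du + (0) dv
Combining and collecting du, dv coefficients:
  coeff of du: 2*u^3 - 9*u^2*v - 4*u^2 + 7*u*v^2 + 12*u*v + 3*v^3 + 4*v^2 + 2
  coeff of dv: -3*u^3 + 7*u^2*v + 9*u*v^2 + 2*v^3
F^* omega = (2*u^3 - 9*u^2*v - 4*u^2 + 7*u*v^2 + 12*u*v + 3*v^3 + 4*v^2 + 2) du + (-3*u^3 + 7*u^2*v + 9*u*v^2 + 2*v^3) dv.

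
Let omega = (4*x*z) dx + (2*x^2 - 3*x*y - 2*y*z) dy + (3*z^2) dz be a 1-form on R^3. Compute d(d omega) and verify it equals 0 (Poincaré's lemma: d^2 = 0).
d(d omega) = 0

Step 1: d omega = sum_{i<j} (∂f_j/∂x_i - ∂f_i/∂x_j) dx_i ∧ dx_j:
  coeff of dx ∧ dy: 4*x - 3*y
  coeff of dx ∧ dz: -4*x
  coeff of dy ∧ dz: 2*y
Step 2: Apply d again to each 2-form coefficient. The only possible 3-form in R^3 is dx ∧ dy ∧ dz, with coefficient
  ∂(coeff of dy∧dz)/∂x - ∂(coeff of dx∧dz)/∂y + ∂(coeff of dx∧dy)/∂z
  = ∂/∂x (2*y) - ∂/∂y (-4*x) + ∂/∂z (4*x - 3*y).
Each of these terms simplifies to sums of mixed partials that cancel in pairs. The result is 0 (by equality of mixed partials for smooth functions — Schwarz / Clairaut).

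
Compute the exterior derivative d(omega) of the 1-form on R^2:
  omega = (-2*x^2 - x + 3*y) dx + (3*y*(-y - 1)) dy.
d(omega) = (-3) dx ∧ dy

For a 1-form omega = sum_i f_i dx_i, the exterior derivative is
  d(omega) = sum_{i < j} (∂f_j/∂x_i - ∂f_i/∂x_j) dx_i ∧ dx_j.
  coefficient of dx ∧ dy: ∂f_2/∂x - ∂f_1/∂y = ∂(3*y*(-y - 1))/∂x - ∂(-2*x^2 - x + 3*y)/∂y = -3
Assembling: d(omega) = (-3) dx ∧ dy.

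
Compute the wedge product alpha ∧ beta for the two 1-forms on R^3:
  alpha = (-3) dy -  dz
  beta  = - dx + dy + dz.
alpha ∧ beta = (-3) dx ∧ dy + (-2) dy ∧ dz + (-1) dx ∧ dz

Distribute the wedge, using dx_i ∧ dx_j = -dx_j ∧ dx_i and dx_i ∧ dx_i = 0. For each pair (i, j) with i < j, the coefficient of dx_i ∧ dx_j in alpha ∧ beta is (alpha_i * beta_j - alpha_j * beta_i). Collecting: alpha ∧ beta = (-3) dx ∧ dy + (-2) dy ∧ dz + (-1) dx ∧ dz.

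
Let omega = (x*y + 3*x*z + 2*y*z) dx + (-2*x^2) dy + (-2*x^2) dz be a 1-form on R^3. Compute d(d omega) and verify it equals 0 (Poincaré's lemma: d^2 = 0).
d(d omega) = 0

Step 1: d omega = sum_{i<j} (∂f_j/∂x_i - ∂f_i/∂x_j) dx_i ∧ dx_j:
  coeff of dx ∧ dy: -5*x - 2*z
  coeff of dx ∧ dz: -7*x - 2*y
  coeff of dy ∧ dz: 0
Step 2: Apply d again to each 2-form coefficient. The only possible 3-form in R^3 is dx ∧ dy ∧ dz, with coefficient
  ∂(coeff of dy∧dz)/∂x - ∂(coeff of dx∧dz)/∂y + ∂(coeff of dx∧dy)/∂z
  = ∂/∂x (0) - ∂/∂y (-7*x - 2*y) + ∂/∂z (-5*x - 2*z).
Each of these terms simplifies to sums of mixed partials that cancel in pairs. The result is 0 (by equality of mixed partials for smooth functions — Schwarz / Clairaut).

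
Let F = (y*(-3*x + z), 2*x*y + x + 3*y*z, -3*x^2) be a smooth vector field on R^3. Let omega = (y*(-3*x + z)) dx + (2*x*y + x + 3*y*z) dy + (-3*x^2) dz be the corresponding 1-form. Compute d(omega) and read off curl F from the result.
d(omega) = (-3*y) dy ∧ dz + (6*x + y) dz ∧ dx + (3*x + 2*y - z + 1) dx ∧ dy; curl F = (-3*y, 6*x + y, 3*x + 2*y - z + 1)

d omega = sum_{i<j} (∂f_j/∂x_i - ∂f_i/∂x_j) dx_i ∧ dx_j. Under the identification (dy ∧ dz, dz ∧ dx, dx ∧ dy) ↔ (e_x, e_y, e_z), the coefficients are exactly the components of curl F. Compute:
  ∂R/∂y - ∂Q/∂z = (0) - (3*y) = -3*y
  ∂P/∂z - ∂R/∂x = (y) - (-6*x) = 6*x + y
  ∂Q/∂x - ∂P/∂y = (2*y + 1) - (-3*x + z) = 3*x + 2*y - z + 1.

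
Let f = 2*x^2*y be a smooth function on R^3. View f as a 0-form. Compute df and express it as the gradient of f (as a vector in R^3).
df = (4*x*y) dx + (2*x^2) dy + (0) dz; grad f = (4*x*y, 2*x^2, 0)

For a 0-form f, d f = (∂f/∂x) dx + (∂f/∂y) dy + (∂f/∂z) dz. The components of the vector representation are exactly the entries of grad f in Cartesian coordinates:
  ∂f/∂x = 4*x*y
  ∂f/∂y = 2*x^2
  ∂f/∂z = 0.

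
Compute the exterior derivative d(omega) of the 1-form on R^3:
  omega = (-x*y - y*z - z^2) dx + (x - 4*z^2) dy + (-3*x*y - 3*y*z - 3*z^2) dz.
d(omega) = (x + z + 1) dx ∧ dy + (-2*y + 2*z) dx ∧ dz + (-3*x + 5*z) dy ∧ dz

For a 1-form omega = sum_i f_i dx_i, the exterior derivative is
  d(omega) = sum_{i < j} (∂f_j/∂x_i - ∂f_i/∂x_j) dx_i ∧ dx_j.
  coefficient of dx ∧ dy: ∂f_2/∂x - ∂f_1/∂y = ∂(x - 4*z^2)/∂x - ∂(-x*y - y*z - z^2)/∂y = x + z + 1
  coefficient of dx ∧ dz: ∂f_3/∂x - ∂f_1/∂z = ∂(-3*x*y - 3*y*z - 3*z^2)/∂x - ∂(-x*y - y*z - z^2)/∂z = -2*y + 2*z
  coefficient of dy ∧ dz: ∂f_3/∂y - ∂f_2/∂z = ∂(-3*x*y - 3*y*z - 3*z^2)/∂y - ∂(x - 4*z^2)/∂z = -3*x + 5*z
Assembling: d(omega) = (x + z + 1) dx ∧ dy + (-2*y + 2*z) dx ∧ dz + (-3*x + 5*z) dy ∧ dz.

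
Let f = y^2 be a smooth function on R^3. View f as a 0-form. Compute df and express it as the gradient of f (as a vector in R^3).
df = (0) dx + (2*y) dy + (0) dz; grad f = (0, 2*y, 0)

For a 0-form f, d f = (∂f/∂x) dx + (∂f/∂y) dy + (∂f/∂z) dz. The components of the vector representation are exactly the entries of grad f in Cartesian coordinates:
  ∂f/∂x = 0
  ∂f/∂y = 2*y
  ∂f/∂z = 0.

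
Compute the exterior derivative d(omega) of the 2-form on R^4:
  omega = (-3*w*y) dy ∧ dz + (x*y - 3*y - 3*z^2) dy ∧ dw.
d(omega) = (-3*y + 6*z) dy ∧ dz ∧ dw + (y) dx ∧ dy ∧ dw

For a 2-form omega = sum_{i<j} g_{ij} dx_i ∧ dx_j, the exterior derivative is
  d(omega) = sum_{i<j} d(g_{ij}) ∧ dx_i ∧ dx_j = sum_{i<j, k} (∂g_{ij}/∂x_k) dx_k ∧ dx_i ∧ dx_j.
Expand each term, using dx_k ∧ dx_i ∧ dx_j = sgn(permutation) dx_{(a)} ∧ dx_{(b)} ∧ dx_{(c)} with (a < b < c) sorted:
  d(-3*w*y) includes (∂/∂w)(-3*w*y) dw = (-3*y) dw, which multiplied by dy ∧ dz gives (-3*y) dy ∧ dz ∧ dw
  d(x*y - 3*y - 3*z^2) includes (∂/∂x)(x*y - 3*y - 3*z^2) dx = (y) dx, which multiplied by dy ∧ dw gives (y) dx ∧ dy ∧ dw
  d(x*y - 3*y - 3*z^2) includes (∂/∂z)(x*y - 3*y - 3*z^2) dz = (-6*z) dz, which multiplied by dy ∧ dw gives (6*z) dy ∧ dz ∧ dw
Collecting like 3-forms: d(omega) = (-3*y + 6*z) dy ∧ dz ∧ dw + (y) dx ∧ dy ∧ dw.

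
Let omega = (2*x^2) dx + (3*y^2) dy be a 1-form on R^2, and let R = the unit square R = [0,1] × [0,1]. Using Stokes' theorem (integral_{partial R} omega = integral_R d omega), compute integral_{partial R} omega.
integral_(partial R) omega = 0

Stokes: integral_partial_R omega = integral_R d omega with d omega = (∂Q/∂x - ∂P/∂y) dx ∧ dy.
  ∂Q/∂x = 0
  ∂P/∂y = 0
  integrand = ∂Q/∂x - ∂P/∂y = 0.
Integrating over R: integral_0^1 integral_0^1 (0) dx dy = 0.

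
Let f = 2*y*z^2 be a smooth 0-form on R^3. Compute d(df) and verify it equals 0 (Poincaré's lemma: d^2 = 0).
d(df) = 0

Step 1: df = sum_i (∂f/∂x_i) dx_i = (0) dx + (2*z^2) dy + (4*y*z) dz.
Step 2: Apply d again. Using the 1-form formula, the coefficient of dx ∧ dy in d(df) is ∂^2 f/∂x ∂y - ∂^2 f/∂y ∂x = (0) - (0) = 0 (equality of mixed partials for smooth f).
Similarly for dx ∧ dz and dy ∧ dz — all coefficients vanish. So d(df) = 0.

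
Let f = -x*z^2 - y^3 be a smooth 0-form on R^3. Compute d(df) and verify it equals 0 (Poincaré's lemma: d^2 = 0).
d(df) = 0

Step 1: df = sum_i (∂f/∂x_i) dx_i = (-z^2) dx + (-3*y^2) dy + (-2*x*z) dz.
Step 2: Apply d again. Using the 1-form formula, the coefficient of dx ∧ dy in d(df) is ∂^2 f/∂x ∂y - ∂^2 f/∂y ∂x = (0) - (0) = 0 (equality of mixed partials for smooth f).
Similarly for dx ∧ dz and dy ∧ dz — all coefficients vanish. So d(df) = 0.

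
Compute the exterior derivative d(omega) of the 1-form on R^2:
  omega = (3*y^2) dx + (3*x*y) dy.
d(omega) = (-3*y) dx ∧ dy

For a 1-form omega = sum_i f_i dx_i, the exterior derivative is
  d(omega) = sum_{i < j} (∂f_j/∂x_i - ∂f_i/∂x_j) dx_i ∧ dx_j.
  coefficient of dx ∧ dy: ∂f_2/∂x - ∂f_1/∂y = ∂(3*x*y)/∂x - ∂(3*y^2)/∂y = -3*y
Assembling: d(omega) = (-3*y) dx ∧ dy.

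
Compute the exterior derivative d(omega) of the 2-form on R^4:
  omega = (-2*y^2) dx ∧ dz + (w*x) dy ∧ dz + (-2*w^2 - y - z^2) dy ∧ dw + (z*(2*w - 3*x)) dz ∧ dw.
d(omega) = (w + 4*y) dx ∧ dy ∧ dz + (x + 2*z) dy ∧ dz ∧ dw + (-3*z) dx ∧ dz ∧ dw

For a 2-form omega = sum_{i<j} g_{ij} dx_i ∧ dx_j, the exterior derivative is
  d(omega) = sum_{i<j} d(g_{ij}) ∧ dx_i ∧ dx_j = sum_{i<j, k} (∂g_{ij}/∂x_k) dx_k ∧ dx_i ∧ dx_j.
Expand each term, using dx_k ∧ dx_i ∧ dx_j = sgn(permutation) dx_{(a)} ∧ dx_{(b)} ∧ dx_{(c)} with (a < b < c) sorted:
  d(-2*y^2) includes (∂/∂y)(-2*y^2) dy = (-4*y) dy, which multiplied by dx ∧ dz gives (4*y) dx ∧ dy ∧ dz
  d(w*x) includes (∂/∂x)(w*x) dx = (w) dx, which multiplied by dy ∧ dz gives (w) dx ∧ dy ∧ dz
  d(w*x) includes (∂/∂w)(w*x) dw = (x) dw, which multiplied by dy ∧ dz gives (x) dy ∧ dz ∧ dw
  d(-2*w^2 - y - z^2) includes (∂/∂z)(-2*w^2 - y - z^2) dz = (-2*z) dz, which multiplied by dy ∧ dw gives (2*z) dy ∧ dz ∧ dw
  d(z*(2*w - 3*x)) includes (∂/∂x)(z*(2*w - 3*x)) dx = (-3*z) dx, which multiplied by dz ∧ dw gives (-3*z) dx ∧ dz ∧ dw
Collecting like 3-forms: d(omega) = (w + 4*y) dx ∧ dy ∧ dz + (x + 2*z) dy ∧ dz ∧ dw + (-3*z) dx ∧ dz ∧ dw.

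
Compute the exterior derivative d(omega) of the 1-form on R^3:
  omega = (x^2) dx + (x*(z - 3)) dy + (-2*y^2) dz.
d(omega) = (z - 3) dx ∧ dy + (-x - 4*y) dy ∧ dz

For a 1-form omega = sum_i f_i dx_i, the exterior derivative is
  d(omega) = sum_{i < j} (∂f_j/∂x_i - ∂f_i/∂x_j) dx_i ∧ dx_j.
  coefficient of dx ∧ dy: ∂f_2/∂x - ∂f_1/∂y = ∂(x*(z - 3))/∂x - ∂(x^2)/∂y = z - 3
  coefficient of dy ∧ dz: ∂f_3/∂y - ∂f_2/∂z = ∂(-2*y^2)/∂y - ∂(x*(z - 3))/∂z = -x - 4*y
Assembling: d(omega) = (z - 3) dx ∧ dy + (-x - 4*y) dy ∧ dz.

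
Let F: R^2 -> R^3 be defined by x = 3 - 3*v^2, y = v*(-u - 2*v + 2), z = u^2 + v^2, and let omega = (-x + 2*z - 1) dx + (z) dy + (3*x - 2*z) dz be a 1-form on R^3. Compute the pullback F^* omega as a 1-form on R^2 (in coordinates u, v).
F^* omega = (-4*u^3 - u^2*v - 22*u*v^2 + 18*u - v^3) du + (-u^3 - 20*u^2*v + 2*u^2 - u*v^2 - 56*v^3 + 2*v^2 + 42*v) dv

Using F^*(f dg) = (f ∘ F) d(g ∘ F), substitute each coordinate x_i by F_i(u, v) in f_i, and replace dx_i by d F_i = (∂F_i/∂u) du + (∂F_i/∂v) dv.
  For the x component: f_1(F) = 2*u^2 + 5*v^2 - 4; d F_1 = (0) du + (-6*v) dv
  For the y component: f_2(F) = u^2 + v^2; d F_2 = (-v) du + (-u - 4*v + 2) dv
  For the z component: f_3(F) = -2*u^2 - 11*v^2 + 9; d F_3 = (2*u) du + (2*v) dv
Combining and collecting du, dv coefficients:
  coeff of du: -4*u^3 - u^2*v - 22*u*v^2 + 18*u - v^3
  coeff of dv: -u^3 - 20*u^2*v + 2*u^2 - u*v^2 - 56*v^3 + 2*v^2 + 42*v
F^* omega = (-4*u^3 - u^2*v - 22*u*v^2 + 18*u - v^3) du + (-u^3 - 20*u^2*v + 2*u^2 - u*v^2 - 56*v^3 + 2*v^2 + 42*v) dv.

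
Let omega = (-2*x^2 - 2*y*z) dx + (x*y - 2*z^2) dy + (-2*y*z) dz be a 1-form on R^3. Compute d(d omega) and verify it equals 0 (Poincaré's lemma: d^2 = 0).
d(d omega) = 0

Step 1: d omega = sum_{i<j} (∂f_j/∂x_i - ∂f_i/∂x_j) dx_i ∧ dx_j:
  coeff of dx ∧ dy: y + 2*z
  coeff of dx ∧ dz: 2*y
  coeff of dy ∧ dz: 2*z
Step 2: Apply d again to each 2-form coefficient. The only possible 3-form in R^3 is dx ∧ dy ∧ dz, with coefficient
  ∂(coeff of dy∧dz)/∂x - ∂(coeff of dx∧dz)/∂y + ∂(coeff of dx∧dy)/∂z
  = ∂/∂x (2*z) - ∂/∂y (2*y) + ∂/∂z (y + 2*z).
Each of these terms simplifies to sums of mixed partials that cancel in pairs. The result is 0 (by equality of mixed partials for smooth functions — Schwarz / Clairaut).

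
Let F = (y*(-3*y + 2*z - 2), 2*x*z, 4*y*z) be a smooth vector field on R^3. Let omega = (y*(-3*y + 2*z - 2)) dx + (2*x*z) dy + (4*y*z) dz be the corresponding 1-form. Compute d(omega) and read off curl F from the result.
d(omega) = (-2*x + 4*z) dy ∧ dz + (2*y) dz ∧ dx + (6*y + 2) dx ∧ dy; curl F = (-2*x + 4*z, 2*y, 6*y + 2)

d omega = sum_{i<j} (∂f_j/∂x_i - ∂f_i/∂x_j) dx_i ∧ dx_j. Under the identification (dy ∧ dz, dz ∧ dx, dx ∧ dy) ↔ (e_x, e_y, e_z), the coefficients are exactly the components of curl F. Compute:
  ∂R/∂y - ∂Q/∂z = (4*z) - (2*x) = -2*x + 4*z
  ∂P/∂z - ∂R/∂x = (2*y) - (0) = 2*y
  ∂Q/∂x - ∂P/∂y = (2*z) - (-6*y + 2*z - 2) = 6*y + 2.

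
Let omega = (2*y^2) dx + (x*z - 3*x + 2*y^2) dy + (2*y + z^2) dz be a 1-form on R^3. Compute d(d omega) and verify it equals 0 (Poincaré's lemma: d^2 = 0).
d(d omega) = 0

Step 1: d omega = sum_{i<j} (∂f_j/∂x_i - ∂f_i/∂x_j) dx_i ∧ dx_j:
  coeff of dx ∧ dy: -4*y + z - 3
  coeff of dx ∧ dz: 0
  coeff of dy ∧ dz: 2 - x
Step 2: Apply d again to each 2-form coefficient. The only possible 3-form in R^3 is dx ∧ dy ∧ dz, with coefficient
  ∂(coeff of dy∧dz)/∂x - ∂(coeff of dx∧dz)/∂y + ∂(coeff of dx∧dy)/∂z
  = ∂/∂x (2 - x) - ∂/∂y (0) + ∂/∂z (-4*y + z - 3).
Each of these terms simplifies to sums of mixed partials that cancel in pairs. The result is 0 (by equality of mixed partials for smooth functions — Schwarz / Clairaut).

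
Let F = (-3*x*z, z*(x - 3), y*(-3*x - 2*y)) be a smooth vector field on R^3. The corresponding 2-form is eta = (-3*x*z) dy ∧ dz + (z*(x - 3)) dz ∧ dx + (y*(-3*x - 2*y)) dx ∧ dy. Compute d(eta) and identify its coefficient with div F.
d(eta) = (-3*z) dx ∧ dy ∧ dz; div F = -3*z

For a 2-form in R^3 of the form above, applying d gives a 3-form with coefficient ∂P/∂x + ∂Q/∂y + ∂R/∂z:
  ∂P/∂x = -3*z
  ∂Q/∂y = 0
  ∂R/∂z = 0
Sum = -3*z, which is exactly div F.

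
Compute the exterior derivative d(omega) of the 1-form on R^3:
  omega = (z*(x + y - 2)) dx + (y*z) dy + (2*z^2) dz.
d(omega) = (-z) dx ∧ dy + (-x - y + 2) dx ∧ dz + (-y) dy ∧ dz

For a 1-form omega = sum_i f_i dx_i, the exterior derivative is
  d(omega) = sum_{i < j} (∂f_j/∂x_i - ∂f_i/∂x_j) dx_i ∧ dx_j.
  coefficient of dx ∧ dy: ∂f_2/∂x - ∂f_1/∂y = ∂(y*z)/∂x - ∂(z*(x + y - 2))/∂y = -z
  coefficient of dx ∧ dz: ∂f_3/∂x - ∂f_1/∂z = ∂(2*z^2)/∂x - ∂(z*(x + y - 2))/∂z = -x - y + 2
  coefficient of dy ∧ dz: ∂f_3/∂y - ∂f_2/∂z = ∂(2*z^2)/∂y - ∂(y*z)/∂z = -y
Assembling: d(omega) = (-z) dx ∧ dy + (-x - y + 2) dx ∧ dz + (-y) dy ∧ dz.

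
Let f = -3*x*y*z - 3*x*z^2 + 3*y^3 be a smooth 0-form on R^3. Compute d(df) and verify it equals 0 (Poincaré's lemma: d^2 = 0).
d(df) = 0

Step 1: df = sum_i (∂f/∂x_i) dx_i = (3*z*(-y - z)) dx + (-3*x*z + 9*y^2) dy + (3*x*(-y - 2*z)) dz.
Step 2: Apply d again. Using the 1-form formula, the coefficient of dx ∧ dy in d(df) is ∂^2 f/∂x ∂y - ∂^2 f/∂y ∂x = (-3*z) - (-3*z) = 0 (equality of mixed partials for smooth f).
Similarly for dx ∧ dz and dy ∧ dz — all coefficients vanish. So d(df) = 0.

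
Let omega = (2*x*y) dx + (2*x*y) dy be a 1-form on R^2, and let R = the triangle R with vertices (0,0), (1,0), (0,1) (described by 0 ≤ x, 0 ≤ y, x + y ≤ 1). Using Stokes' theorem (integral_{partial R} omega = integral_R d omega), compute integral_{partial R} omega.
integral_(partial R) omega = 0

Stokes: integral_partial_R omega = integral_R d omega with d omega = (∂Q/∂x - ∂P/∂y) dx ∧ dy.
  ∂Q/∂x = 2*y
  ∂P/∂y = 2*x
  integrand = ∂Q/∂x - ∂P/∂y = -2*x + 2*y.
Integrating over R: integral_0^1 integral_0^{1-x} (-2*x + 2*y) dy dx = 0.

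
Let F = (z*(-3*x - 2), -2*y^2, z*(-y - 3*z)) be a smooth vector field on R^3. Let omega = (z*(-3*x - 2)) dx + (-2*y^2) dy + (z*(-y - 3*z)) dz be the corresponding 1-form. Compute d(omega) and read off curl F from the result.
d(omega) = (-z) dy ∧ dz + (-3*x - 2) dz ∧ dx + (0) dx ∧ dy; curl F = (-z, -3*x - 2, 0)

d omega = sum_{i<j} (∂f_j/∂x_i - ∂f_i/∂x_j) dx_i ∧ dx_j. Under the identification (dy ∧ dz, dz ∧ dx, dx ∧ dy) ↔ (e_x, e_y, e_z), the coefficients are exactly the components of curl F. Compute:
  ∂R/∂y - ∂Q/∂z = (-z) - (0) = -z
  ∂P/∂z - ∂R/∂x = (-3*x - 2) - (0) = -3*x - 2
  ∂Q/∂x - ∂P/∂y = (0) - (0) = 0.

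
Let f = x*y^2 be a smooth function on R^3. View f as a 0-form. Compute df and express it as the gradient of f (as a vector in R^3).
df = (y^2) dx + (2*x*y) dy + (0) dz; grad f = (y^2, 2*x*y, 0)

For a 0-form f, d f = (∂f/∂x) dx + (∂f/∂y) dy + (∂f/∂z) dz. The components of the vector representation are exactly the entries of grad f in Cartesian coordinates:
  ∂f/∂x = y^2
  ∂f/∂y = 2*x*y
  ∂f/∂z = 0.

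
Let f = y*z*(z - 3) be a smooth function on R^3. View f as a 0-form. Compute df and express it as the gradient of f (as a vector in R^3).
df = (0) dx + (z*(z - 3)) dy + (y*(2*z - 3)) dz; grad f = (0, z*(z - 3), y*(2*z - 3))

For a 0-form f, d f = (∂f/∂x) dx + (∂f/∂y) dy + (∂f/∂z) dz. The components of the vector representation are exactly the entries of grad f in Cartesian coordinates:
  ∂f/∂x = 0
  ∂f/∂y = z*(z - 3)
  ∂f/∂z = y*(2*z - 3).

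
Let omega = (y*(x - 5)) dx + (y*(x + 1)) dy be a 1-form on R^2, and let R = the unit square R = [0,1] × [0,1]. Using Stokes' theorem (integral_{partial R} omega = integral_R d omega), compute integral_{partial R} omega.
integral_(partial R) omega = 5

Stokes: integral_partial_R omega = integral_R d omega with d omega = (∂Q/∂x - ∂P/∂y) dx ∧ dy.
  ∂Q/∂x = y
  ∂P/∂y = x - 5
  integrand = ∂Q/∂x - ∂P/∂y = -x + y + 5.
Integrating over R: integral_0^1 integral_0^1 (-x + y + 5) dx dy = 5.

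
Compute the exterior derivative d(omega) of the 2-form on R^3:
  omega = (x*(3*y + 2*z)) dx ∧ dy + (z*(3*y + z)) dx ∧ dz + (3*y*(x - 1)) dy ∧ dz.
d(omega) = (2*x + 3*y - 3*z) dx ∧ dy ∧ dz

For a 2-form omega = sum_{i<j} g_{ij} dx_i ∧ dx_j, the exterior derivative is
  d(omega) = sum_{i<j} d(g_{ij}) ∧ dx_i ∧ dx_j = sum_{i<j, k} (∂g_{ij}/∂x_k) dx_k ∧ dx_i ∧ dx_j.
Expand each term, using dx_k ∧ dx_i ∧ dx_j = sgn(permutation) dx_{(a)} ∧ dx_{(b)} ∧ dx_{(c)} with (a < b < c) sorted:
  d(x*(3*y + 2*z)) includes (∂/∂z)(x*(3*y + 2*z)) dz = (2*x) dz, which multiplied by dx ∧ dy gives (2*x) dx ∧ dy ∧ dz
  d(z*(3*y + z)) includes (∂/∂y)(z*(3*y + z)) dy = (3*z) dy, which multiplied by dx ∧ dz gives (-3*z) dx ∧ dy ∧ dz
  d(3*y*(x - 1)) includes (∂/∂x)(3*y*(x - 1)) dx = (3*y) dx, which multiplied by dy ∧ dz gives (3*y) dx ∧ dy ∧ dz
Collecting like 3-forms: d(omega) = (2*x + 3*y - 3*z) dx ∧ dy ∧ dz.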